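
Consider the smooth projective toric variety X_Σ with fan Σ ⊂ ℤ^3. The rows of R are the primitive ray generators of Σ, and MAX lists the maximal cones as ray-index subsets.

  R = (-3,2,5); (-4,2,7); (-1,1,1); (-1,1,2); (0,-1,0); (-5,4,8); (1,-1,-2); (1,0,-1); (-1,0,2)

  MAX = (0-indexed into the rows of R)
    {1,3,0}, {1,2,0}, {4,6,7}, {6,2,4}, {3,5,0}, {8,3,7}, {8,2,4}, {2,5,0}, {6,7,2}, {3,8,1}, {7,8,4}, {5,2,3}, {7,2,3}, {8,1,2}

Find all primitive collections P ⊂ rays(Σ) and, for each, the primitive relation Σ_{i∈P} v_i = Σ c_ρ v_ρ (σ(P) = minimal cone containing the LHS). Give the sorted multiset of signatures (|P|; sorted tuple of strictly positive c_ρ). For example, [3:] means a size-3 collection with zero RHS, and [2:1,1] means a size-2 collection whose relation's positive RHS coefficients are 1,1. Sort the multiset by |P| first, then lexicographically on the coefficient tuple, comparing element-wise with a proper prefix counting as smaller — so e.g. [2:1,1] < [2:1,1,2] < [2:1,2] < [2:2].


Minimal non-faces — 20 found among 9 rays, 14 max cones:

  • {3,6}:  v_{3} + v_{6} = 0 — sig = [2:]
  • {0,8}:  v_{0} + v_{8} = v_{1} — sig = [2:1]
  • {3,4}:  v_{3} + v_{4} = v_{8} — sig = [2:1]
  • {6,8}:  v_{6} + v_{8} = v_{4} — sig = [2:1]
  • {0,6}:  v_{0} + v_{6} = v_{2} + v_{8} — sig = [2:1,1]
  • {4,5}:  v_{4} + v_{5} = v_{1} + v_{2} — sig = [2:1,1]
  • {5,6}:  v_{5} + v_{6} = v_{0} + v_{2} — sig = [2:1,1]
  • {0,4}:  v_{0} + v_{4} = v_{2} + 2·v_{8} — sig = [2:1,2]
  • {1,6}:  v_{1} + v_{6} = v_{2} + 2·v_{8} — sig = [2:1,2]
  • {1,7}:  v_{1} + v_{7} = 2·v_{3} + v_{8} — sig = [2:1,2]
  • {1,4}:  v_{1} + v_{4} = v_{2} + 3·v_{8} — sig = [2:1,3]
  • {5,7}:  v_{5} + v_{7} = v_{2} + 3·v_{3} — sig = [2:1,3]
  • {0,7}:  v_{0} + v_{7} = 2·v_{3} — sig = [2:2]
  • {5,8}:  v_{5} + v_{8} = 2·v_{0} — sig = [2:2]
  • {1,5}:  v_{1} + v_{5} = 3·v_{0} — sig = [2:3]
  • {2,4,7}:  v_{2} + v_{4} + v_{7} = 0 — sig = [3:]
  • {0,2,3}:  v_{0} + v_{2} + v_{3} = v_{5} — sig = [3:1]
  • {2,3,8}:  v_{2} + v_{3} + v_{8} = v_{0} — sig = [3:1]
  • {2,7,8}:  v_{2} + v_{7} + v_{8} = v_{3} — sig = [3:1]
  • {1,2,3}:  v_{1} + v_{2} + v_{3} = 2·v_{0} — sig = [3:2]

Sorted signature multiset PRS(X):
    |P|=2: 15 collections, coeffs (), (1), (1), (1), (1,1), (1,1), (1,1), (1,2), (1,2), (1,2), (1,3), (1,3), (2), (2), (3)
    |P|=3: 5 collections, coeffs (), (1), (1), (1), (2)


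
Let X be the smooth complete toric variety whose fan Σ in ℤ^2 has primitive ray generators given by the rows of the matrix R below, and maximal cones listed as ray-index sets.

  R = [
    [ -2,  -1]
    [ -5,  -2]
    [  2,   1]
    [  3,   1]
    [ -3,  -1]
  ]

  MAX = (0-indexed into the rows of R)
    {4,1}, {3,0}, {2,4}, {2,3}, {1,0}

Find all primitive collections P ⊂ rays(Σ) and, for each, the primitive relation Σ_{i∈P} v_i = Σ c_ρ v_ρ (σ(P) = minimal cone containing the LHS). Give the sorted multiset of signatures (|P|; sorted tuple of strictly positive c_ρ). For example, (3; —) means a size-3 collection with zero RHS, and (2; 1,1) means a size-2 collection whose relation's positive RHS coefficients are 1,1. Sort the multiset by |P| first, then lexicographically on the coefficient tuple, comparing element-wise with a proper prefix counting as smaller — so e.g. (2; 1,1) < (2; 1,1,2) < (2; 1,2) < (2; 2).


5 collections generate NE(X_Σ); each relation:

  P = {0,2}:  v_{0} + v_{2} = 0  ⇒ sig = (2; —)
  P = {3,4}:  v_{3} + v_{4} = 0  ⇒ sig = (2; —)
  P = {0,4}:  v_{0} + v_{4} = v_{1}  ⇒ sig = (2; 1)
  P = {1,2}:  v_{1} + v_{2} = v_{4}  ⇒ sig = (2; 1)
  P = {1,3}:  v_{1} + v_{3} = v_{0}  ⇒ sig = (2; 1)

Sorted signature multiset PRS(X):
[(2; —), (2; —), (2; 1), (2; 1), (2; 1)]


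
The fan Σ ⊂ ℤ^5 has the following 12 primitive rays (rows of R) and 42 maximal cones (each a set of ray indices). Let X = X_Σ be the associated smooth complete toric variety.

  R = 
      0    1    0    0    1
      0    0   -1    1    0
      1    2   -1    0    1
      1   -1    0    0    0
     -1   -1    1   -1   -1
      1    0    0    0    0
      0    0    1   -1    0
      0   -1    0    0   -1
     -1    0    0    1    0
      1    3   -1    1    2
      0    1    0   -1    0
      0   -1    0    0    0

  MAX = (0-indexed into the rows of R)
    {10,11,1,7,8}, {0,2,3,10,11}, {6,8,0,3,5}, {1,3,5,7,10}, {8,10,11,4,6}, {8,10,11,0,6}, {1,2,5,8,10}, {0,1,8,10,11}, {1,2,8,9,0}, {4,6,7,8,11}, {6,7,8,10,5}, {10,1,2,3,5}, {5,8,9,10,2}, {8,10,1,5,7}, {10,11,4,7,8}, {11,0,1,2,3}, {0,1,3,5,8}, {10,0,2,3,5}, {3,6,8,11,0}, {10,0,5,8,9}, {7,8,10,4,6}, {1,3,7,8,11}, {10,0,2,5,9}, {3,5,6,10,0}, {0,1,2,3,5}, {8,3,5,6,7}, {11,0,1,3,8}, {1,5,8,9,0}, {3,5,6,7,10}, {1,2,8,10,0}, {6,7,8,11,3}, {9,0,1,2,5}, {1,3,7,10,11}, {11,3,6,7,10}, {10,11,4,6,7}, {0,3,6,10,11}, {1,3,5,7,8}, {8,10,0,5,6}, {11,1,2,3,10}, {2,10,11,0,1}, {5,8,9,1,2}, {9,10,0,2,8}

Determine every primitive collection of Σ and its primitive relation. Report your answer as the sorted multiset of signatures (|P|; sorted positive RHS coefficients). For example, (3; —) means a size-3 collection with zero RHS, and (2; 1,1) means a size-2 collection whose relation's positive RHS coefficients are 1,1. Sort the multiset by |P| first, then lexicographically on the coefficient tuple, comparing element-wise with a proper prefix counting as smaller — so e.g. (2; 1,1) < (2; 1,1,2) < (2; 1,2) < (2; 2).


Minimal non-faces — 23 found among 12 rays, 42 max cones:

  • {0,7}:  v_{0} + v_{7} = 0  ⇒ sig = (2; —)
  • {1,6}:  v_{1} + v_{6} = 0  ⇒ sig = (2; —)
  • {2,4}:  v_{2} + v_{4} = v_{10}  ⇒ sig = (2; 1)
  • {5,11}:  v_{5} + v_{11} = v_{3}  ⇒ sig = (2; 1)
  • {4,5}:  v_{4} + v_{5} = v_{6} + v_{7}  ⇒ sig = (2; 1,1)
  • {2,6}:  v_{2} + v_{6} = v_{0} + v_{5} + v_{10}  ⇒ sig = (2; 1,1,1)
  • {2,7}:  v_{2} + v_{7} = v_{1} + v_{5} + v_{10}  ⇒ sig = (2; 1,1,1)
  • {3,4}:  v_{3} + v_{4} = v_{6} + v_{7} + v_{11}  ⇒ sig = (2; 1,1,1)
  • {7,9}:  v_{7} + v_{9} = v_{2} + v_{5} + v_{8}  ⇒ sig = (2; 1,1,1)
  • {0,4}:  v_{0} + v_{4} = v_{6} + v_{8} + v_{10} + v_{11}  ⇒ sig = (2; 1,1,1,1)
  • {1,4}:  v_{1} + v_{4} = v_{7} + v_{8} + v_{10} + v_{11}  ⇒ sig = (2; 1,1,1,1)
  • {4,9}:  v_{4} + v_{9} = v_{0} + v_{5} + v_{8} + v_{10}  ⇒ sig = (2; 1,1,1,1)
  • {9,11}:  v_{9} + v_{11} = 2·v_{0} + v_{1} + v_{5}  ⇒ sig = (2; 1,1,2)
  • {6,9}:  v_{6} + v_{9} = 2·v_{0} + 2·v_{5} + v_{8} + v_{10}  ⇒ sig = (2; 1,1,2,2)
  • {3,9}:  v_{3} + v_{9} = 2·v_{0} + v_{1} + 2·v_{5}  ⇒ sig = (2; 1,2,2)
  • {3,8,10}:  v_{3} + v_{8} + v_{10} = 0  ⇒ sig = (3; —)
  • {2,8,11}:  v_{2} + v_{8} + v_{11} = v_{0} + v_{1}  ⇒ sig = (3; 1,1)
  • {2,3,8}:  v_{2} + v_{3} + v_{8} = v_{0} + v_{1} + v_{5}  ⇒ sig = (3; 1,1,1)
  • {1,9,10}:  v_{1} + v_{9} + v_{10} = 2·v_{2} + v_{8}  ⇒ sig = (3; 1,2)
  • {0,1,5,10}:  v_{0} + v_{1} + v_{5} + v_{10} = v_{2}  ⇒ sig = (4; 1)
  • {0,2,5,8}:  v_{0} + v_{2} + v_{5} + v_{8} = v_{9}  ⇒ sig = (4; 1)
  • {0,1,3,10}:  v_{0} + v_{1} + v_{3} + v_{10} = v_{2} + v_{11}  ⇒ sig = (4; 1,1)
  • {6,7,8,10,11}:  v_{6} + v_{7} + v_{8} + v_{10} + v_{11} = v_{4}  ⇒ sig = (5; 1)

so the primitive-relation signature multiset is
    (2; —)
    (2; —)
    (2; 1)
    (2; 1)
    (2; 1,1)
    (2; 1,1,1)
    (2; 1,1,1)
    (2; 1,1,1)
    (2; 1,1,1)
    (2; 1,1,1,1)
    (2; 1,1,1,1)
    (2; 1,1,1,1)
    (2; 1,1,2)
    (2; 1,1,2,2)
    (2; 1,2,2)
    (3; —)
    (3; 1,1)
    (3; 1,1,1)
    (3; 1,2)
    (4; 1)
    (4; 1)
    (4; 1,1)
    (5; 1)


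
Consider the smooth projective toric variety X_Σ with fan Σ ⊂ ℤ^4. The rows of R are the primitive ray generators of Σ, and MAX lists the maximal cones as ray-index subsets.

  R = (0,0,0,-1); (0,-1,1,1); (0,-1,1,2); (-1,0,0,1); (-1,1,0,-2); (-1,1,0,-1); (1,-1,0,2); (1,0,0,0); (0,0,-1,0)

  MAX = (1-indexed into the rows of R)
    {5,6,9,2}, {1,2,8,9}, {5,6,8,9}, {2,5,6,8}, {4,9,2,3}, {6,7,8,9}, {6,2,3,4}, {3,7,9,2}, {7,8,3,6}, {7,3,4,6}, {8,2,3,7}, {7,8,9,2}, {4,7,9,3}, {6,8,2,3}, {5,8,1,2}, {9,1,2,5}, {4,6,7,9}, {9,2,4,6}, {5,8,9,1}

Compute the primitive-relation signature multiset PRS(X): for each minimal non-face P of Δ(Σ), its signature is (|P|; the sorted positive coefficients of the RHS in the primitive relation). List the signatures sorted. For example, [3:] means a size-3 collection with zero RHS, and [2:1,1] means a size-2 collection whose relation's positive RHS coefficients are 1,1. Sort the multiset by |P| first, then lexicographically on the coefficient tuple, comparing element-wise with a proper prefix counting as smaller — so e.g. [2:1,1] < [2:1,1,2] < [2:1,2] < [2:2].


Primitive collections (14):

  {5,7}:  v_{5} + v_{7} = 0  ⟹  sig = [2:]
  {1,3}:  v_{1} + v_{3} = v_{2}  ⟹  sig = [2:1]
  {1,6}:  v_{1} + v_{6} = v_{5}  ⟹  sig = [2:1]
  {3,5}:  v_{3} + v_{5} = v_{2} + v_{6}  ⟹  sig = [2:1,1]
  {4,8}:  v_{4} + v_{8} = v_{6} + v_{7}  ⟹  sig = [2:1,1]
  {1,4}:  v_{1} + v_{4} = v_{2} + v_{6} + v_{9}  ⟹  sig = [2:1,1,1]
  {1,7}:  v_{1} + v_{7} = v_{2} + v_{8} + v_{9}  ⟹  sig = [2:1,1,1]
  {4,5}:  v_{4} + v_{5} = v_{2} + 2·v_{6} + v_{9}  ⟹  sig = [2:1,1,2]
  {2,6,7}:  v_{2} + v_{6} + v_{7} = v_{3}  ⟹  sig = [3:1]
  {3,6,9}:  v_{3} + v_{6} + v_{9} = v_{4}  ⟹  sig = [3:1]
  {3,8,9}:  v_{3} + v_{8} + v_{9} = v_{7}  ⟹  sig = [3:1]
  {2,4,7}:  v_{2} + v_{4} + v_{7} = 2·v_{3} + v_{9}  ⟹  sig = [3:1,2]
  {2,6,8,9}:  v_{2} + v_{6} + v_{8} + v_{9} = 0  ⟹  sig = [4:]
  {2,5,8,9}:  v_{2} + v_{5} + v_{8} + v_{9} = v_{1}  ⟹  sig = [4:1]

Sorted signature multiset PRS(X):
    [2:]
    [2:1]
    [2:1]
    [2:1,1]
    [2:1,1]
    [2:1,1,1]
    [2:1,1,1]
    [2:1,1,2]
    [3:1]
    [3:1]
    [3:1]
    [3:1,2]
    [4:]
    [4:1]


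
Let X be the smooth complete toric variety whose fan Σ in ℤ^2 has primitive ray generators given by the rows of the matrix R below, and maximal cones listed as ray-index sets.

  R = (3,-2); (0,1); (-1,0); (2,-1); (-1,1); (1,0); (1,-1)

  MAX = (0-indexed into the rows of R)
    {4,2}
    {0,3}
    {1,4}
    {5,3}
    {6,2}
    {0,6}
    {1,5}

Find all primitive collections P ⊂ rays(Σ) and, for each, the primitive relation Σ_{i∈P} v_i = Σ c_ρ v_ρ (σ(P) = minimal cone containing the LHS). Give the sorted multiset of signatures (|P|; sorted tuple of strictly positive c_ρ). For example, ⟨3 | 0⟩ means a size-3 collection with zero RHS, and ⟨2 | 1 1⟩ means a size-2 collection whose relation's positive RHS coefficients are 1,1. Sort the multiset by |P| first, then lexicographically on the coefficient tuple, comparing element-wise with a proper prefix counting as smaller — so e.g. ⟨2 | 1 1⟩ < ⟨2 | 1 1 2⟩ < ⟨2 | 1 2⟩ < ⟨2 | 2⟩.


Δ(Σ) — 7 vertices, 14 min non-faces:

  • {2,5}:  v_{2} + v_{5} = 0  so sig = ⟨2 | 0⟩
  • {4,6}:  v_{4} + v_{6} = 0  so sig = ⟨2 | 0⟩
  • {0,4}:  v_{0} + v_{4} = v_{3}  so sig = ⟨2 | 1⟩
  • {1,2}:  v_{1} + v_{2} = v_{4}  so sig = ⟨2 | 1⟩
  • {1,6}:  v_{1} + v_{6} = v_{5}  so sig = ⟨2 | 1⟩
  • {2,3}:  v_{2} + v_{3} = v_{6}  so sig = ⟨2 | 1⟩
  • {3,4}:  v_{3} + v_{4} = v_{5}  so sig = ⟨2 | 1⟩
  • {3,6}:  v_{3} + v_{6} = v_{0}  so sig = ⟨2 | 1⟩
  • {4,5}:  v_{4} + v_{5} = v_{1}  so sig = ⟨2 | 1⟩
  • {5,6}:  v_{5} + v_{6} = v_{3}  so sig = ⟨2 | 1⟩
  • {0,1}:  v_{0} + v_{1} = v_{3} + v_{5}  so sig = ⟨2 | 1 1⟩
  • {0,2}:  v_{0} + v_{2} = 2·v_{6}  so sig = ⟨2 | 2⟩
  • {0,5}:  v_{0} + v_{5} = 2·v_{3}  so sig = ⟨2 | 2⟩
  • {1,3}:  v_{1} + v_{3} = 2·v_{5}  so sig = ⟨2 | 2⟩

Hence PRS(X_Σ) =
[⟨2 | 0⟩, ⟨2 | 0⟩, ⟨2 | 1⟩, ⟨2 | 1⟩, ⟨2 | 1⟩, ⟨2 | 1⟩, ⟨2 | 1⟩, ⟨2 | 1⟩, ⟨2 | 1⟩, ⟨2 | 1⟩, ⟨2 | 1 1⟩, ⟨2 | 2⟩, ⟨2 | 2⟩, ⟨2 | 2⟩]


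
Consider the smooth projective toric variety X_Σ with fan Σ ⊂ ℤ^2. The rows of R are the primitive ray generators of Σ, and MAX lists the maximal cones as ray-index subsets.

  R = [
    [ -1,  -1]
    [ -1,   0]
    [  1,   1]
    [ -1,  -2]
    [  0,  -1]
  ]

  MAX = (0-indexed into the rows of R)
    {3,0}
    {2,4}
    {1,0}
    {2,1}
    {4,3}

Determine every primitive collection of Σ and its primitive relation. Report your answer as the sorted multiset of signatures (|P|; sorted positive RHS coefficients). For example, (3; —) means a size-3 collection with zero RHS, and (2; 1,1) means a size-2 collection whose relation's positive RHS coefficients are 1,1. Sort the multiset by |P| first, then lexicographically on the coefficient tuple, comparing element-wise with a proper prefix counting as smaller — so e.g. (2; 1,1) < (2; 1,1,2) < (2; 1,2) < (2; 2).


The 5 primitive collections of Σ (r=5, n=2):

  P = {0,2}:  v_{0} + v_{2} = 0 — sig = (2; —)
  P = {0,4}:  v_{0} + v_{4} = v_{3} — sig = (2; 1)
  P = {1,4}:  v_{1} + v_{4} = v_{0} — sig = (2; 1)
  P = {2,3}:  v_{2} + v_{3} = v_{4} — sig = (2; 1)
  P = {1,3}:  v_{1} + v_{3} = 2·v_{0} — sig = (2; 2)

Hence PRS(X_Σ) =
[(2; —), (2; 1), (2; 1), (2; 1), (2; 2)]


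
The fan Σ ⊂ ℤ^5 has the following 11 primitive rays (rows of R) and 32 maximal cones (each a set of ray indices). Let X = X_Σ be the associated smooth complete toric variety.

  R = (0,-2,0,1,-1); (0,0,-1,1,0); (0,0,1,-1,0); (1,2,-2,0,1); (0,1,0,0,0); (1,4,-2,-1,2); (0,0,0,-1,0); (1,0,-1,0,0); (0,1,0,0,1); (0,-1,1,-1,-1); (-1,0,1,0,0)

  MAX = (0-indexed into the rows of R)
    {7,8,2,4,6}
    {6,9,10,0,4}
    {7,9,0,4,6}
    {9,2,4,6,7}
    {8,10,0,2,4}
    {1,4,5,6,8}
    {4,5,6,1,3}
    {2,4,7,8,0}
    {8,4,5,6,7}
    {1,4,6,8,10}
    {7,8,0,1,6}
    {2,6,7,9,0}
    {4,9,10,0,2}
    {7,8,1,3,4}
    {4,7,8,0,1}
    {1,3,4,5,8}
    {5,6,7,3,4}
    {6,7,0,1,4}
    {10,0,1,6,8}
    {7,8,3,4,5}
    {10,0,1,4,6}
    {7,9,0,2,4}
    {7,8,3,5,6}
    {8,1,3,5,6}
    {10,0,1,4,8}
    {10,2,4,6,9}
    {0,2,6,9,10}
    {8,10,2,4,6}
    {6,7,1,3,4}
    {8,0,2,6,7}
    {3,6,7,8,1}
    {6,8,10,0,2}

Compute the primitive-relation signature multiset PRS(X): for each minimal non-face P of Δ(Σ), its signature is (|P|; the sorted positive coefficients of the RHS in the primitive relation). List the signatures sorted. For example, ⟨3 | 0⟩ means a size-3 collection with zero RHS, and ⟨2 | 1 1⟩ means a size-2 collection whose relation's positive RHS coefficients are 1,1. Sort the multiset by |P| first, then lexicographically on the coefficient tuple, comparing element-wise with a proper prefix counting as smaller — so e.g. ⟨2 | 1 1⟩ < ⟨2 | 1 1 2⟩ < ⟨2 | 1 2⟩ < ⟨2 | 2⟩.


Δ(Σ) — 11 vertices, 17 min non-faces:

  • {1,2}:  v_{1} + v_{2} = 0 ; sig = ⟨2 | 0⟩
  • {7,10}:  v_{7} + v_{10} = 0 ; sig = ⟨2 | 0⟩
  • {0,5}:  v_{0} + v_{5} = v_{3} ; sig = ⟨2 | 1⟩
  • {8,9}:  v_{8} + v_{9} = v_{2} ; sig = ⟨2 | 1⟩
  • {0,3}:  v_{0} + v_{3} = v_{1} + v_{7} ; sig = ⟨2 | 1 1⟩
  • {1,9}:  v_{1} + v_{9} = v_{0} + v_{4} + v_{6} ; sig = ⟨2 | 1 1 1⟩
  • {3,9}:  v_{3} + v_{9} = v_{4} + v_{6} + v_{7} ; sig = ⟨2 | 1 1 1⟩
  • {2,3}:  v_{2} + v_{3} = v_{4} + v_{6} + v_{7} + v_{8} ; sig = ⟨2 | 1 1 1 1⟩
  • {3,10}:  v_{3} + v_{10} = v_{1} + v_{4} + v_{6} + v_{8} ; sig = ⟨2 | 1 1 1 1⟩
  • {5,9}:  v_{5} + v_{9} = 2·v_{4} + 2·v_{6} + v_{7} + v_{8} ; sig = ⟨2 | 1 1 2 2⟩
  • {2,5}:  v_{2} + v_{5} = 2·v_{4} + 2·v_{6} + v_{7} + 2·v_{8} ; sig = ⟨2 | 1 2 2 2⟩
  • {5,10}:  v_{5} + v_{10} = v_{1} + 2·v_{4} + 2·v_{6} + 2·v_{8} ; sig = ⟨2 | 1 2 2 2⟩
  • {1,5,7}:  v_{1} + v_{5} + v_{7} = 2·v_{3} ; sig = ⟨3 | 2⟩
  • {0,4,6,8}:  v_{0} + v_{4} + v_{6} + v_{8} = 0 ; sig = ⟨4 | 0⟩
  • {0,2,4,6}:  v_{0} + v_{2} + v_{4} + v_{6} = v_{9} ; sig = ⟨4 | 1⟩
  • {3,4,6,8}:  v_{3} + v_{4} + v_{6} + v_{8} = v_{5} ; sig = ⟨4 | 1⟩
  • {1,4,6,7,8}:  v_{1} + v_{4} + v_{6} + v_{7} + v_{8} = v_{3} ; sig = ⟨5 | 1⟩

Signatures (|P|; sorted positive RHS coefficients), sorted:
[⟨2 | 0⟩, ⟨2 | 0⟩, ⟨2 | 1⟩, ⟨2 | 1⟩, ⟨2 | 1 1⟩, ⟨2 | 1 1 1⟩, ⟨2 | 1 1 1⟩, ⟨2 | 1 1 1 1⟩, ⟨2 | 1 1 1 1⟩, ⟨2 | 1 1 2 2⟩, ⟨2 | 1 2 2 2⟩, ⟨2 | 1 2 2 2⟩, ⟨3 | 2⟩, ⟨4 | 0⟩, ⟨4 | 1⟩, ⟨4 | 1⟩, ⟨5 | 1⟩]


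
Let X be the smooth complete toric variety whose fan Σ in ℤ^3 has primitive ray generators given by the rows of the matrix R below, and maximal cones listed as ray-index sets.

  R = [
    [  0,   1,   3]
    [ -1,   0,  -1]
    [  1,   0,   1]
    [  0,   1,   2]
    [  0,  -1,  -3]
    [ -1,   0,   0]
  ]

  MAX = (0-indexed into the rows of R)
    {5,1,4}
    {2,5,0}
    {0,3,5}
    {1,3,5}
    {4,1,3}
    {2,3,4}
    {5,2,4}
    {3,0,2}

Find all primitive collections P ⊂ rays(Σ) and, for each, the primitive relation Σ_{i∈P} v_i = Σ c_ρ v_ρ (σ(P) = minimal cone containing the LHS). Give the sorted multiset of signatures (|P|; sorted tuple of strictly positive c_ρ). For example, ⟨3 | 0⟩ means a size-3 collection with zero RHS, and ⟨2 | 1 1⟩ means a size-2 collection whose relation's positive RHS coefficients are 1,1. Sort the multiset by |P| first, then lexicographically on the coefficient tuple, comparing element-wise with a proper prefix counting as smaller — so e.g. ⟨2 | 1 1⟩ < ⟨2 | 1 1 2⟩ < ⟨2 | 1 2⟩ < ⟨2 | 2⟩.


Σ has 5 primitive collections:

  P={0,4}:  v_{0} + v_{4} = 0  so sig = ⟨2 | 0⟩
  P={1,2}:  v_{1} + v_{2} = 0  so sig = ⟨2 | 0⟩
  P={0,1}:  v_{0} + v_{1} = v_{3} + v_{5}  so sig = ⟨2 | 1 1⟩
  P={2,3,5}:  v_{2} + v_{3} + v_{5} = v_{0}  so sig = ⟨3 | 1⟩
  P={3,4,5}:  v_{3} + v_{4} + v_{5} = v_{1}  so sig = ⟨3 | 1⟩

Hence PRS(X_Σ) =
{ ⟨2 | 0⟩ ×2,  ⟨2 | 1 1⟩,  ⟨3 | 1⟩ ×2 }


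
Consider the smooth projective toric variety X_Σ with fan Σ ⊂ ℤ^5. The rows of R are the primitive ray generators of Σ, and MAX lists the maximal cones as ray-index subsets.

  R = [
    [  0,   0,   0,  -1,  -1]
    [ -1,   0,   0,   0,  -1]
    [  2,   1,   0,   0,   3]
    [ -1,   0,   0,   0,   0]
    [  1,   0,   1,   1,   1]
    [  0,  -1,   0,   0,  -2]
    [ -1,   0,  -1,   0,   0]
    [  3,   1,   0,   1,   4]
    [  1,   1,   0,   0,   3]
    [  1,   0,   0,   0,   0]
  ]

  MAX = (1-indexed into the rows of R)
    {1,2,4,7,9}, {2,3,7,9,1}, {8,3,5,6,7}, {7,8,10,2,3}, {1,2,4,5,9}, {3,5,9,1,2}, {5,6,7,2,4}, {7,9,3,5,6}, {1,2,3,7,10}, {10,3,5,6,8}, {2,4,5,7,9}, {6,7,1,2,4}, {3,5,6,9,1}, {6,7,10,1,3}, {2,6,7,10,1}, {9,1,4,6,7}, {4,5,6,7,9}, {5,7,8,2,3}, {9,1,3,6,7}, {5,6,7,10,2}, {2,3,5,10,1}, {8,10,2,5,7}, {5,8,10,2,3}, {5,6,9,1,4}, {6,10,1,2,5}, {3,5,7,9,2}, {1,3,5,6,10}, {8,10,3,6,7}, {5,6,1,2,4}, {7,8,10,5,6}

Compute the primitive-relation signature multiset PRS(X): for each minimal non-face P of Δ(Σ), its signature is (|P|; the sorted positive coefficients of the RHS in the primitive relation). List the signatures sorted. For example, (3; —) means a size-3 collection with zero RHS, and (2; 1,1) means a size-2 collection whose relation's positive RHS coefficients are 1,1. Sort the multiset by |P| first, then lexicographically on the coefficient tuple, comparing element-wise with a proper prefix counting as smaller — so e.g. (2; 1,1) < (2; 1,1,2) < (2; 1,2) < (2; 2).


11 collections generate NE(X_Σ); each relation:

  P = {4,10}:  v_{4} + v_{10} = 0 ; sig = (2; —)
  P = {3,4}:  v_{3} + v_{4} = v_{9} ; sig = (2; 1)
  P = {9,10}:  v_{9} + v_{10} = v_{3} ; sig = (2; 1)
  P = {1,8}:  v_{1} + v_{8} = v_{3} + v_{10} ; sig = (2; 1,1)
  P = {4,8}:  v_{4} + v_{8} = v_{3} + v_{5} + v_{7} ; sig = (2; 1,1,1)
  P = {8,9}:  v_{8} + v_{9} = 2·v_{3} + v_{5} + v_{7} ; sig = (2; 1,1,2)
  P = {1,5,7}:  v_{1} + v_{5} + v_{7} = 0 ; sig = (3; —)
  P = {2,6,9}:  v_{2} + v_{6} + v_{9} = 0 ; sig = (3; —)
  P = {2,3,6}:  v_{2} + v_{3} + v_{6} = v_{10} ; sig = (3; 1)
  P = {2,6,8}:  v_{2} + v_{6} + v_{8} = v_{5} + v_{7} + 2·v_{10} ; sig = (3; 1,1,2)
  P = {3,5,7,10}:  v_{3} + v_{5} + v_{7} + v_{10} = v_{8} ; sig = (4; 1)

so the primitive-relation signature multiset is
[(2; —), (2; 1), (2; 1), (2; 1,1), (2; 1,1,1), (2; 1,1,2), (3; —), (3; —), (3; 1), (3; 1,1,2), (4; 1)]


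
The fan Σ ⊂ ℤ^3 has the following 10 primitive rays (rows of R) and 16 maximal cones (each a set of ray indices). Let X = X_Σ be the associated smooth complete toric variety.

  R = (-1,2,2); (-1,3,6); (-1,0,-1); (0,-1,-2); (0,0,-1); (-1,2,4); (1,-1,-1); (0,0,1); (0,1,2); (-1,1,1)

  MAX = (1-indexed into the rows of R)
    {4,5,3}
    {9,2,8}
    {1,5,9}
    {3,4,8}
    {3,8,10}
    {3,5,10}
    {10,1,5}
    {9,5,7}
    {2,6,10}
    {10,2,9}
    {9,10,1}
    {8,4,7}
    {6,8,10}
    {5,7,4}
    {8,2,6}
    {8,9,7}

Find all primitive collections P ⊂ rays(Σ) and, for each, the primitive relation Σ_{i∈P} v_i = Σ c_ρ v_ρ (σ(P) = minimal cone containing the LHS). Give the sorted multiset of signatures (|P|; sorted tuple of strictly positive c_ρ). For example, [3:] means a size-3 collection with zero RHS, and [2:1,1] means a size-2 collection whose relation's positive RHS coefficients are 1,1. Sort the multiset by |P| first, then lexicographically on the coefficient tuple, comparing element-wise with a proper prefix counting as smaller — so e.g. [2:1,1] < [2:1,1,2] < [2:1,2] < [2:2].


Δ(Σ) — 10 vertices, 24 min non-faces:

  {4,9}:  v_{4} + v_{9} = 0  ⇒ sig = [2:]
  {5,8}:  v_{5} + v_{8} = 0  ⇒ sig = [2:]
  {7,10}:  v_{7} + v_{10} = 0  ⇒ sig = [2:]
  {2,4}:  v_{2} + v_{4} = v_{6}  ⇒ sig = [2:1]
  {3,7}:  v_{3} + v_{7} = v_{4}  ⇒ sig = [2:1]
  {3,9}:  v_{3} + v_{9} = v_{10}  ⇒ sig = [2:1]
  {4,10}:  v_{4} + v_{10} = v_{3}  ⇒ sig = [2:1]
  {6,9}:  v_{6} + v_{9} = v_{2}  ⇒ sig = [2:1]
  {1,4}:  v_{1} + v_{4} = v_{5} + v_{10}  ⇒ sig = [2:1,1]
  {1,7}:  v_{1} + v_{7} = v_{5} + v_{9}  ⇒ sig = [2:1,1]
  {1,8}:  v_{1} + v_{8} = v_{9} + v_{10}  ⇒ sig = [2:1,1]
  {2,3}:  v_{2} + v_{3} = v_{6} + v_{10}  ⇒ sig = [2:1,1]
  {4,6}:  v_{4} + v_{6} = v_{8} + v_{10}  ⇒ sig = [2:1,1]
  {5,6}:  v_{5} + v_{6} = v_{9} + v_{10}  ⇒ sig = [2:1,1]
  {6,7}:  v_{6} + v_{7} = v_{8} + v_{9}  ⇒ sig = [2:1,1]
  {1,3}:  v_{1} + v_{3} = v_{5} + 2·v_{10}  ⇒ sig = [2:1,2]
  {2,5}:  v_{2} + v_{5} = 2·v_{9} + v_{10}  ⇒ sig = [2:1,2]
  {2,7}:  v_{2} + v_{7} = v_{8} + 2·v_{9}  ⇒ sig = [2:1,2]
  {3,6}:  v_{3} + v_{6} = v_{8} + 2·v_{10}  ⇒ sig = [2:1,2]
  {1,6}:  v_{1} + v_{6} = 2·v_{9} + 2·v_{10}  ⇒ sig = [2:2,2]
  {1,2}:  v_{1} + v_{2} = 3·v_{9} + 2·v_{10}  ⇒ sig = [2:2,3]
  {5,9,10}:  v_{5} + v_{9} + v_{10} = v_{1}  ⇒ sig = [3:1]
  {8,9,10}:  v_{8} + v_{9} + v_{10} = v_{6}  ⇒ sig = [3:1]
  {2,8,10}:  v_{2} + v_{8} + v_{10} = 2·v_{6}  ⇒ sig = [3:2]

Hence PRS(X_Σ) =
    [2:]
    [2:]
    [2:]
    [2:1]
    [2:1]
    [2:1]
    [2:1]
    [2:1]
    [2:1,1]
    [2:1,1]
    [2:1,1]
    [2:1,1]
    [2:1,1]
    [2:1,1]
    [2:1,1]
    [2:1,2]
    [2:1,2]
    [2:1,2]
    [2:1,2]
    [2:2,2]
    [2:2,3]
    [3:1]
    [3:1]
    [3:2]


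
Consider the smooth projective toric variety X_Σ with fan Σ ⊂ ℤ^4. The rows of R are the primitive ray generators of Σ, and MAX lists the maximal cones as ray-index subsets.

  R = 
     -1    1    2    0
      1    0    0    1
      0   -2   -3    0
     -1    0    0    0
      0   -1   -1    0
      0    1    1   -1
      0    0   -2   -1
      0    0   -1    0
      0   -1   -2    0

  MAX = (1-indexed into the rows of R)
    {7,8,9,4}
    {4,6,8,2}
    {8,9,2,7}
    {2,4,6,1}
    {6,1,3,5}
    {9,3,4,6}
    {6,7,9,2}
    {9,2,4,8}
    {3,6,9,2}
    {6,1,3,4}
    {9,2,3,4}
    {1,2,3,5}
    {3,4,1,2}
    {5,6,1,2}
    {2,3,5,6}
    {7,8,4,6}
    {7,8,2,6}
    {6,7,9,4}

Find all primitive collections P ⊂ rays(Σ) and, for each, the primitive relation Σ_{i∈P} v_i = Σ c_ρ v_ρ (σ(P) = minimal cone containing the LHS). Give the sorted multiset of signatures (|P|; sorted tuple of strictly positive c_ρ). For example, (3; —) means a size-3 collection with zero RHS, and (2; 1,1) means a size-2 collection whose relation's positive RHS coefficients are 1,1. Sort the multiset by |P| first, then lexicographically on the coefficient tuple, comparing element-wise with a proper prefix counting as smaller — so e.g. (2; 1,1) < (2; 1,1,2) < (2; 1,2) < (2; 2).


14 collections generate NE(X_Σ); each relation:

  P = {1,9}:  v_{1} + v_{9} = v_{4} — sig = (2; 1)
  P = {5,8}:  v_{5} + v_{8} = v_{9} — sig = (2; 1)
  P = {5,9}:  v_{5} + v_{9} = v_{3} — sig = (2; 1)
  P = {4,5}:  v_{4} + v_{5} = v_{1} + v_{3} — sig = (2; 1,1)
  P = {1,7}:  v_{1} + v_{7} = v_{4} + v_{6} + v_{8} — sig = (2; 1,1,1)
  P = {1,8}:  v_{1} + v_{8} = v_{2} + 2·v_{4} + v_{6} — sig = (2; 1,1,2)
  P = {5,7}:  v_{5} + v_{7} = v_{6} + 2·v_{9} — sig = (2; 1,2)
  P = {3,7}:  v_{3} + v_{7} = v_{6} + 3·v_{9} — sig = (2; 1,3)
  P = {3,8}:  v_{3} + v_{8} = 2·v_{9} — sig = (2; 2)
  P = {6,8,9}:  v_{6} + v_{8} + v_{9} = v_{7} — sig = (3; 1)
  P = {2,4,7}:  v_{2} + v_{4} + v_{7} = 2·v_{8} — sig = (3; 2)
  P = {1,2,3,6}:  v_{1} + v_{2} + v_{3} + v_{6} = 0 — sig = (4; —)
  P = {2,3,4,6}:  v_{2} + v_{3} + v_{4} + v_{6} = v_{9} — sig = (4; 1)
  P = {2,4,6,9}:  v_{2} + v_{4} + v_{6} + v_{9} = v_{8} — sig = (4; 1)

Sorted signature multiset PRS(X):
    |P|=2: 9 collections, coeffs (1), (1), (1), (1,1), (1,1,1), (1,1,2), (1,2), (1,3), (2)
    |P|=3: 2 collections, coeffs (1), (2)
    |P|=4: 3 collections, coeffs (), (1), (1)


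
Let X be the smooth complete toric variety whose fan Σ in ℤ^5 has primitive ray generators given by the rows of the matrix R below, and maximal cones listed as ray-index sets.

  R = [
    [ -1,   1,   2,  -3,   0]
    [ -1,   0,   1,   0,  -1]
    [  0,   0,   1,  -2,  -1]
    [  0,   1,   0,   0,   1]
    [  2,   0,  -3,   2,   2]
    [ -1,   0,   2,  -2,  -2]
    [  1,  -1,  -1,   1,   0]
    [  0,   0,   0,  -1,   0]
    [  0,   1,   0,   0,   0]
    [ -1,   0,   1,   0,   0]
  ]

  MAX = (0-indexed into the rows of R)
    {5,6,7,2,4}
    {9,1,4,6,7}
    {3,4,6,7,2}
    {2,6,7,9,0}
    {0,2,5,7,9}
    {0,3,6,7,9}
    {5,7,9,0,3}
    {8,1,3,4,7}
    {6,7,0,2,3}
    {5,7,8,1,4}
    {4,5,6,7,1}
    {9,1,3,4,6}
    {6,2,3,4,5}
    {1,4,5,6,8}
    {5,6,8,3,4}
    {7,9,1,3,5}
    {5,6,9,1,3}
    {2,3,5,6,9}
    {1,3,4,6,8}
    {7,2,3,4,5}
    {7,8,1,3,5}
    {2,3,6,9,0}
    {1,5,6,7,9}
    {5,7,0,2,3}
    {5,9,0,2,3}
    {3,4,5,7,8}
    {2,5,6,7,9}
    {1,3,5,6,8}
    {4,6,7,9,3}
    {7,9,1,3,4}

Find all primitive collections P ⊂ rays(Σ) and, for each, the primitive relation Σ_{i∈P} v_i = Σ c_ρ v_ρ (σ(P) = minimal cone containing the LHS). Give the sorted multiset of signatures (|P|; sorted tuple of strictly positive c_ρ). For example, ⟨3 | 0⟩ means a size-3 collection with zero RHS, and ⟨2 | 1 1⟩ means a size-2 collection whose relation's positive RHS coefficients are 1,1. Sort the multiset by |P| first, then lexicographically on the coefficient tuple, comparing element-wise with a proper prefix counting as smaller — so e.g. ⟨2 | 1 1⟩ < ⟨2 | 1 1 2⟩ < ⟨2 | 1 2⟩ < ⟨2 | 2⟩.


Σ has 14 primitive collections:

  P={1,2}:  v_{1} + v_{2} = v_{5}  so sig = ⟨2 | 1⟩
  P={8,9}:  v_{8} + v_{9} = v_{1} + v_{3}  so sig = ⟨2 | 1 1⟩
  P={0,1}:  v_{0} + v_{1} = v_{3} + v_{5} + v_{7} + v_{9}  so sig = ⟨2 | 1 1 1 1⟩
  P={0,8}:  v_{0} + v_{8} = 2·v_{3} + v_{5} + v_{7}  so sig = ⟨2 | 1 1 2⟩
  P={2,8}:  v_{2} + v_{8} = v_{3} + v_{4} + 2·v_{5}  so sig = ⟨2 | 1 1 2⟩
  P={0,4}:  v_{0} + v_{4} = 2·v_{3} + v_{6} + 2·v_{7}  so sig = ⟨2 | 1 2 2⟩
  P={4,5,9}:  v_{4} + v_{5} + v_{9} = 0  so sig = ⟨3 | 0⟩
  P={6,7,8}:  v_{6} + v_{7} + v_{8} = v_{4} + v_{5}  so sig = ⟨3 | 1 1⟩
  P={2,4,9}:  v_{2} + v_{4} + v_{9} = v_{3} + v_{6} + v_{7}  so sig = ⟨3 | 1 1 1⟩
  P={0,5,6}:  v_{0} + v_{5} + v_{6} = 2·v_{2} + v_{9}  so sig = ⟨3 | 1 2⟩
  P={1,3,6,7}:  v_{1} + v_{3} + v_{6} + v_{7} = 0  so sig = ⟨4 | 0⟩
  P={1,3,4,5}:  v_{1} + v_{3} + v_{4} + v_{5} = v_{8}  so sig = ⟨4 | 1⟩
  P={2,3,7,9}:  v_{2} + v_{3} + v_{7} + v_{9} = v_{0}  so sig = ⟨4 | 1⟩
  P={3,5,6,7}:  v_{3} + v_{5} + v_{6} + v_{7} = v_{2}  so sig = ⟨4 | 1⟩

Hence PRS(X_Σ) =
    |P|=2: 6 collections, coeffs (1), (1,1), (1,1,1,1), (1,1,2), (1,1,2), (1,2,2)
    |P|=3: 4 collections, coeffs (), (1,1), (1,1,1), (1,2)
    |P|=4: 4 collections, coeffs (), (1), (1), (1)


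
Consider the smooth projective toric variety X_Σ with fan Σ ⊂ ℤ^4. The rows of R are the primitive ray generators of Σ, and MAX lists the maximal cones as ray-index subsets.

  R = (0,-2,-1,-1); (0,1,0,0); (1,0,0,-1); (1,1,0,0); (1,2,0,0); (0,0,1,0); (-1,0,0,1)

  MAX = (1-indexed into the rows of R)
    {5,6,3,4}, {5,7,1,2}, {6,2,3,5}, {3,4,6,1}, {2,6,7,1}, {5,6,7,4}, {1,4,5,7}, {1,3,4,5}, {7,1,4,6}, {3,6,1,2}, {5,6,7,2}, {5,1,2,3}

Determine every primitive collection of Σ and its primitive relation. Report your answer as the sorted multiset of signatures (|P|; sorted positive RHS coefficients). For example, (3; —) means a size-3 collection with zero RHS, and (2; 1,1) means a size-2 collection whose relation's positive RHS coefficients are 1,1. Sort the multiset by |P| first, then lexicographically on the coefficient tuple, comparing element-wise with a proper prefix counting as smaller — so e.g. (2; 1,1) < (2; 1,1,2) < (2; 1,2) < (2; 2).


|primitive collections| = 3. Relations:

  P={3,7}:  v_{3} + v_{7} = 0 — sig = (2; —)
  P={2,4}:  v_{2} + v_{4} = v_{5} — sig = (2; 1)
  P={1,5,6}:  v_{1} + v_{5} + v_{6} = v_{3} — sig = (3; 1)

so the primitive-relation signature multiset is
{ (2; —),  (2; 1),  (3; 1) }


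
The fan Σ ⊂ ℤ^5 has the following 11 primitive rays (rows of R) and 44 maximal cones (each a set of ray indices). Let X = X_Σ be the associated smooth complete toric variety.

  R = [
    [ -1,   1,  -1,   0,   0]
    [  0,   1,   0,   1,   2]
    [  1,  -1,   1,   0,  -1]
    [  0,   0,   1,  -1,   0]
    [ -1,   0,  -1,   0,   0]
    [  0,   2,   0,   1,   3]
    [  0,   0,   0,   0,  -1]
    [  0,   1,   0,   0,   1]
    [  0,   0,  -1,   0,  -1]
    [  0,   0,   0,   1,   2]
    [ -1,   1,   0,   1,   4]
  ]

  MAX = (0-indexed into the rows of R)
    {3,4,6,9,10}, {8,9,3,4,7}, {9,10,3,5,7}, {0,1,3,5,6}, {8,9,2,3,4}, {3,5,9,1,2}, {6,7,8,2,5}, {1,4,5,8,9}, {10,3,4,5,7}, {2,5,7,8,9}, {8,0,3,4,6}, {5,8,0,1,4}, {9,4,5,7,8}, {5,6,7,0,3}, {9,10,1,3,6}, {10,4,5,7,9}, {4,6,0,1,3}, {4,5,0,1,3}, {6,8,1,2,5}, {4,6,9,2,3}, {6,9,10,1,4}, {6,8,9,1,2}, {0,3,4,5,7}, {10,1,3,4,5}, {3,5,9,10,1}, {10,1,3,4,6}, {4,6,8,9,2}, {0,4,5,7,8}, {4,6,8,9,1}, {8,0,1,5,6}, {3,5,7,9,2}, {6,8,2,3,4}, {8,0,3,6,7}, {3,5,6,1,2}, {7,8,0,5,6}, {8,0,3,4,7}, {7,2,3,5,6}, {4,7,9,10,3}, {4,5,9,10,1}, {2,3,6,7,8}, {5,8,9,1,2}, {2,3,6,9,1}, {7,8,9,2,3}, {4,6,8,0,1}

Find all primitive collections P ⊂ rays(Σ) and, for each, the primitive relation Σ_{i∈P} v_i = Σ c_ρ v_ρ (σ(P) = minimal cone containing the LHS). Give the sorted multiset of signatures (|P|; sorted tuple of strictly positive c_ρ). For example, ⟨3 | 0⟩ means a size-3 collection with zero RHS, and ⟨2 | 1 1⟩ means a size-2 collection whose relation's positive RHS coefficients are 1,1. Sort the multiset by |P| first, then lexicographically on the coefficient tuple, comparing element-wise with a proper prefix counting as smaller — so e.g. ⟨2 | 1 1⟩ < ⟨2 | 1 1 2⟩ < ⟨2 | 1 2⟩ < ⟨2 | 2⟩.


The 20 primitive collections of Σ (r=11, n=5):

  • {0,2}:  v_{0} + v_{2} = v_{6}  →  sig = ⟨2 | 1⟩
  • {1,7}:  v_{1} + v_{7} = v_{5}  →  sig = ⟨2 | 1⟩
  • {0,9}:  v_{0} + v_{9} = v_{1} + v_{4}  →  sig = ⟨2 | 1 1⟩
  • {8,10}:  v_{8} + v_{10} = v_{4} + v_{7} + v_{9}  →  sig = ⟨2 | 1 1 1⟩
  • {2,10}:  v_{2} + v_{10} = v_{3} + v_{6} + 2·v_{9}  →  sig = ⟨2 | 1 1 2⟩
  • {0,10}:  v_{0} + v_{10} = 2·v_{1} + v_{3} + 2·v_{4}  →  sig = ⟨2 | 1 2 2⟩
  • {2,4,7}:  v_{2} + v_{4} + v_{7} = 0  →  sig = ⟨3 | 0⟩
  • {1,3,8}:  v_{1} + v_{3} + v_{8} = v_{7}  →  sig = ⟨3 | 1⟩
  • {2,4,5}:  v_{2} + v_{4} + v_{5} = v_{1}  →  sig = ⟨3 | 1⟩
  • {4,6,7}:  v_{4} + v_{6} + v_{7} = v_{0}  →  sig = ⟨3 | 1⟩
  • {6,7,9}:  v_{6} + v_{7} + v_{9} = v_{1}  →  sig = ⟨3 | 1⟩
  • {1,2,4}:  v_{1} + v_{2} + v_{4} = v_{6} + v_{9}  →  sig = ⟨3 | 1 1⟩
  • {4,5,6}:  v_{4} + v_{5} + v_{6} = v_{0} + v_{1}  →  sig = ⟨3 | 1 1⟩
  • {6,7,10}:  v_{6} + v_{7} + v_{10} = 2·v_{1} + v_{3} + v_{4}  →  sig = ⟨3 | 1 1 2⟩
  • {5,6,10}:  v_{5} + v_{6} + v_{10} = 3·v_{1} + v_{3} + v_{4}  →  sig = ⟨3 | 1 1 3⟩
  • {3,5,8}:  v_{3} + v_{5} + v_{8} = 2·v_{7}  →  sig = ⟨3 | 2⟩
  • {5,6,9}:  v_{5} + v_{6} + v_{9} = 2·v_{1}  →  sig = ⟨3 | 2⟩
  • {3,6,8,9}:  v_{3} + v_{6} + v_{8} + v_{9} = 0  →  sig = ⟨4 | 0⟩
  • {1,3,4,9}:  v_{1} + v_{3} + v_{4} + v_{9} = v_{10}  →  sig = ⟨4 | 1⟩
  • {3,4,5,9}:  v_{3} + v_{4} + v_{5} + v_{9} = v_{7} + v_{10}  →  sig = ⟨4 | 1 1⟩

Sorted signature multiset PRS(X):
[⟨2 | 1⟩, ⟨2 | 1⟩, ⟨2 | 1 1⟩, ⟨2 | 1 1 1⟩, ⟨2 | 1 1 2⟩, ⟨2 | 1 2 2⟩, ⟨3 | 0⟩, ⟨3 | 1⟩, ⟨3 | 1⟩, ⟨3 | 1⟩, ⟨3 | 1⟩, ⟨3 | 1 1⟩, ⟨3 | 1 1⟩, ⟨3 | 1 1 2⟩, ⟨3 | 1 1 3⟩, ⟨3 | 2⟩, ⟨3 | 2⟩, ⟨4 | 0⟩, ⟨4 | 1⟩, ⟨4 | 1 1⟩]


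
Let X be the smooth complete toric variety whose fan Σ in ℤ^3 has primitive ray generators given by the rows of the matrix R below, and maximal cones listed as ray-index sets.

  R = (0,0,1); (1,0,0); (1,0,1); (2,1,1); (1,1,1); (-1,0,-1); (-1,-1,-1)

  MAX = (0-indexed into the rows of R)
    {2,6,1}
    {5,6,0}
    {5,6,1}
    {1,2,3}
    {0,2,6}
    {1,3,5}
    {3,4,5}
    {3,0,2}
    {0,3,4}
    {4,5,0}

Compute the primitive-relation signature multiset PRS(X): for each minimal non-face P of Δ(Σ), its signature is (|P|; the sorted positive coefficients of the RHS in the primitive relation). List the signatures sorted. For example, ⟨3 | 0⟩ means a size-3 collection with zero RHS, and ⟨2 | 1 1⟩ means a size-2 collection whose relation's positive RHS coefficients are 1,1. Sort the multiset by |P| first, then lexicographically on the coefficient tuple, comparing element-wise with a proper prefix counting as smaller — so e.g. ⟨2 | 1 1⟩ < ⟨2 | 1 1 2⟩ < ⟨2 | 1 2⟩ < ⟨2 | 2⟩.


7 collections generate NE(X_Σ); each relation:

  P = {2,5}:  v_{2} + v_{5} = 0  ⇒ sig = ⟨2 | 0⟩
  P = {4,6}:  v_{4} + v_{6} = 0  ⇒ sig = ⟨2 | 0⟩
  P = {0,1}:  v_{0} + v_{1} = v_{2}  ⇒ sig = ⟨2 | 1⟩
  P = {1,4}:  v_{1} + v_{4} = v_{3}  ⇒ sig = ⟨2 | 1⟩
  P = {3,6}:  v_{3} + v_{6} = v_{1}  ⇒ sig = ⟨2 | 1⟩
  P = {2,4}:  v_{2} + v_{4} = v_{0} + v_{3}  ⇒ sig = ⟨2 | 1 1⟩
  P = {0,3,5}:  v_{0} + v_{3} + v_{5} = v_{4}  ⇒ sig = ⟨3 | 1⟩

Hence PRS(X_Σ) =
[⟨2 | 0⟩, ⟨2 | 0⟩, ⟨2 | 1⟩, ⟨2 | 1⟩, ⟨2 | 1⟩, ⟨2 | 1 1⟩, ⟨3 | 1⟩]


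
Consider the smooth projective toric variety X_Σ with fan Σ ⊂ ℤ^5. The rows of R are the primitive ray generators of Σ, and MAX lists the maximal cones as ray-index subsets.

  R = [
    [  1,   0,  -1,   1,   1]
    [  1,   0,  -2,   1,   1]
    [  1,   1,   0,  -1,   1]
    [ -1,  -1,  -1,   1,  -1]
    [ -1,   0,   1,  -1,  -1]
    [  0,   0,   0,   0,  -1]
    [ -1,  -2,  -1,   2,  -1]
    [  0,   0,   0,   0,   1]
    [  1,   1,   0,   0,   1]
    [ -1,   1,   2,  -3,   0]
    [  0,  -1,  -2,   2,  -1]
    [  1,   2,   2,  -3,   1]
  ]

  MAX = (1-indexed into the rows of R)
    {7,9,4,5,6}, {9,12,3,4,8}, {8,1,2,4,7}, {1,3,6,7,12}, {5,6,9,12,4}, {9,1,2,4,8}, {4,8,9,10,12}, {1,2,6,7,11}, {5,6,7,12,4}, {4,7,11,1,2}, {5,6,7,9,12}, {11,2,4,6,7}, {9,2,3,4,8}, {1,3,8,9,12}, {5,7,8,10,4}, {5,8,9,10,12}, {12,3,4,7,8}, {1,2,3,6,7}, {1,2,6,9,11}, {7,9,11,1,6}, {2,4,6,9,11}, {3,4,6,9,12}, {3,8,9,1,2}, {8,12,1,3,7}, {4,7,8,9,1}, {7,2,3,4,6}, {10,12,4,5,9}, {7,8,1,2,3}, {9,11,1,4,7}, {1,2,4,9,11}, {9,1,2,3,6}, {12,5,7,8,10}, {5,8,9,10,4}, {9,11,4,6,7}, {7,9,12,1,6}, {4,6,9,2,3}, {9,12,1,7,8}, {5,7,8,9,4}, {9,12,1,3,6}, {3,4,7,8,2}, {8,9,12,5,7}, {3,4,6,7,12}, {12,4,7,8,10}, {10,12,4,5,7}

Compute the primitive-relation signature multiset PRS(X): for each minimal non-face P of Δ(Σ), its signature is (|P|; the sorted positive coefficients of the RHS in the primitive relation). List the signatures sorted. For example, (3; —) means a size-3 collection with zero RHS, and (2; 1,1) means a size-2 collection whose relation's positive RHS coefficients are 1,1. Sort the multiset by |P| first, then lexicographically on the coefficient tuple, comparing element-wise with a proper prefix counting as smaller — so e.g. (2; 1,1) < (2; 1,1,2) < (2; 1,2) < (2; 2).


The 22 primitive collections of Σ (r=12, n=5):

  • {1,5}:  v_{1} + v_{5} = 0  →  sig = (2; —)
  • {6,8}:  v_{6} + v_{8} = 0  →  sig = (2; —)
  • {2,5}:  v_{2} + v_{5} = v_{3} + v_{4}  →  sig = (2; 1,1)
  • {3,5}:  v_{3} + v_{5} = v_{4} + v_{12}  →  sig = (2; 1,1)
  • {3,11}:  v_{3} + v_{11} = v_{2} + v_{6}  →  sig = (2; 1,1)
  • {5,11}:  v_{5} + v_{11} = v_{4} + v_{6}  →  sig = (2; 1,1)
  • {8,11}:  v_{8} + v_{11} = v_{1} + v_{4}  →  sig = (2; 1,1)
  • {11,12}:  v_{11} + v_{12} = v_{3} + v_{6}  →  sig = (2; 1,1)
  • {1,10}:  v_{1} + v_{10} = v_{4} + v_{8} + v_{12}  →  sig = (2; 1,1,1)
  • {6,10}:  v_{6} + v_{10} = v_{4} + v_{5} + v_{12}  →  sig = (2; 1,1,1)
  • {2,10}:  v_{2} + v_{10} = v_{3} + 2·v_{4} + v_{8} + v_{12}  →  sig = (2; 1,1,1,2)
  • {10,11}:  v_{10} + v_{11} = 2·v_{4} + v_{12}  →  sig = (2; 1,2)
  • {3,10}:  v_{3} + v_{10} = 2·v_{4} + v_{8} + 2·v_{12}  →  sig = (2; 1,2,2)
  • {2,12}:  v_{2} + v_{12} = 2·v_{3}  →  sig = (2; 2)
  • {1,3,4}:  v_{1} + v_{3} + v_{4} = v_{2}  →  sig = (3; 1)
  • {1,4,6}:  v_{1} + v_{4} + v_{6} = v_{11}  →  sig = (3; 1)
  • {1,4,12}:  v_{1} + v_{4} + v_{12} = v_{3}  →  sig = (3; 1)
  • {3,7,9}:  v_{3} + v_{7} + v_{9} = v_{1}  →  sig = (3; 1)
  • {7,9,10}:  v_{7} + v_{9} + v_{10} = v_{5} + v_{8}  →  sig = (3; 1,1)
  • {2,7,9}:  v_{2} + v_{7} + v_{9} = 2·v_{1} + v_{4}  →  sig = (3; 1,2)
  • {4,7,9,12}:  v_{4} + v_{7} + v_{9} + v_{12} = 0  →  sig = (4; —)
  • {4,5,8,12}:  v_{4} + v_{5} + v_{8} + v_{12} = v_{10}  →  sig = (4; 1)

Signatures (|P|; sorted positive RHS coefficients), sorted:
    (2; —)
    (2; —)
    (2; 1,1)
    (2; 1,1)
    (2; 1,1)
    (2; 1,1)
    (2; 1,1)
    (2; 1,1)
    (2; 1,1,1)
    (2; 1,1,1)
    (2; 1,1,1,2)
    (2; 1,2)
    (2; 1,2,2)
    (2; 2)
    (3; 1)
    (3; 1)
    (3; 1)
    (3; 1)
    (3; 1,1)
    (3; 1,2)
    (4; —)
    (4; 1)


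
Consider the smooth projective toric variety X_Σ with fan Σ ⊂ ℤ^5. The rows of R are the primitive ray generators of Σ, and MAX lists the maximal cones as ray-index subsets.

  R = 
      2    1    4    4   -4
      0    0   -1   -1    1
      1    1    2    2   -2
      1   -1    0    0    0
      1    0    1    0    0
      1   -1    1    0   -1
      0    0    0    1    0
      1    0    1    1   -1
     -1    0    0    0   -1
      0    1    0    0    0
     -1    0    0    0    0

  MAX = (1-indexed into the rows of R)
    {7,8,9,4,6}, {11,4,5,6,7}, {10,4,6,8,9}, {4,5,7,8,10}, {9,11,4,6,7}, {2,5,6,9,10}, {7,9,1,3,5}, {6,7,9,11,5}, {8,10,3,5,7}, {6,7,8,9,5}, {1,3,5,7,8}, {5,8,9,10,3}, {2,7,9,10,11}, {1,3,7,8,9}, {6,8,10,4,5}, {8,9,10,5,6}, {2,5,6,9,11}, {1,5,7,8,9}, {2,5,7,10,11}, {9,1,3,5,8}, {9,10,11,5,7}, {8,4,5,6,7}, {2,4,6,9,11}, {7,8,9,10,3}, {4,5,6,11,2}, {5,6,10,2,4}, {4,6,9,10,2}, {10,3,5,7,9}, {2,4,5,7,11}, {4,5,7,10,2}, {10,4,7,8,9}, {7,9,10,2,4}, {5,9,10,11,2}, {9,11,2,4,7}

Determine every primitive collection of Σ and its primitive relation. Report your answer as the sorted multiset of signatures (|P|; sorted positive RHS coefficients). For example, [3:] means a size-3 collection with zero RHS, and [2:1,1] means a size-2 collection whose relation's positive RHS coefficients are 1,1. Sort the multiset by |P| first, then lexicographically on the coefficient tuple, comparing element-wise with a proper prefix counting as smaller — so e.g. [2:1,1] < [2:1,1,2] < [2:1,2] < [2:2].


19 collections generate NE(X_Σ); each relation:

  {1,2}:  v_{1} + v_{2} = v_{3} + v_{8} — sig = [2:1,1]
  {2,3}:  v_{2} + v_{3} = v_{8} + v_{10} — sig = [2:1,1]
  {2,8}:  v_{2} + v_{8} = v_{4} + v_{10} — sig = [2:1,1]
  {8,11}:  v_{8} + v_{11} = v_{5} + v_{7} + v_{9} — sig = [2:1,1,1]
  {1,4}:  v_{1} + v_{4} = v_{5} + v_{7} + 3·v_{8} + v_{9} — sig = [2:1,1,1,3]
  {3,6}:  v_{3} + v_{6} = v_{5} + 2·v_{8} + v_{9} — sig = [2:1,1,2]
  {1,11}:  v_{1} + v_{11} = v_{3} + 2·v_{5} + 2·v_{7} + 2·v_{9} — sig = [2:1,2,2,2]
  {3,11}:  v_{3} + v_{11} = 2·v_{5} + 2·v_{7} + 2·v_{9} + v_{10} — sig = [2:1,2,2,2]
  {1,6}:  v_{1} + v_{6} = 2·v_{5} + v_{7} + 3·v_{8} + 2·v_{9} — sig = [2:1,2,2,3]
  {1,10}:  v_{1} + v_{10} = 2·v_{3} — sig = [2:2]
  {3,4}:  v_{3} + v_{4} = 2·v_{8} — sig = [2:2]
  {4,10,11}:  v_{4} + v_{10} + v_{11} = 0 — sig = [3:]
  {2,6,7}:  v_{2} + v_{6} + v_{7} = v_{4} — sig = [3:1]
  {4,5,9}:  v_{4} + v_{5} + v_{9} = v_{6} — sig = [3:1]
  {6,7,10}:  v_{6} + v_{7} + v_{10} = v_{8} — sig = [3:1]
  {6,10,11}:  v_{6} + v_{10} + v_{11} = v_{5} + v_{9} — sig = [3:1,1]
  {2,5,7,9}:  v_{2} + v_{5} + v_{7} + v_{9} = 0 — sig = [4:]
  {3,5,7,8,9}:  v_{3} + v_{5} + v_{7} + v_{8} + v_{9} = v_{1} — sig = [5:1]
  {5,7,8,9,10}:  v_{5} + v_{7} + v_{8} + v_{9} + v_{10} = v_{3} — sig = [5:1]

Signatures (|P|; sorted positive RHS coefficients), sorted:
{ [2:1,1] ×3,  [2:1,1,1],  [2:1,1,1,3],  [2:1,1,2],  [2:1,2,2,2] ×2,  [2:1,2,2,3],  [2:2] ×2,  [3:],  [3:1] ×3,  [3:1,1],  [4:],  [5:1] ×2 }
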